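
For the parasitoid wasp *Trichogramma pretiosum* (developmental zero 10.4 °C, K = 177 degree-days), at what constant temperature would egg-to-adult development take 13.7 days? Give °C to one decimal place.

Required daily accumulation = 177 / 13.7 = 12.920 DD/day.
T = T_base + 12.920 = 10.4 + 12.920 = 23.320 ≈ 23.3 °C.

23.3 °C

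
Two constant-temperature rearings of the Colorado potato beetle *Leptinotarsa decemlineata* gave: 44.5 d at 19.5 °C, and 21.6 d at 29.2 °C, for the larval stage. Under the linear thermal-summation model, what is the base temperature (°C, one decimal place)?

Equal thermal constants: D₁(T₁ − T_b) = D₂(T₂ − T_b).
44.5·(19.5 − T_b) = 21.6·(29.2 − T_b)
T_b = (44.5·19.5 − 21.6·29.2) / (44.5 − 21.6) = 237.03 / 22.9 = 10.351 °C ≈ 10.4 °C.

10.4 °C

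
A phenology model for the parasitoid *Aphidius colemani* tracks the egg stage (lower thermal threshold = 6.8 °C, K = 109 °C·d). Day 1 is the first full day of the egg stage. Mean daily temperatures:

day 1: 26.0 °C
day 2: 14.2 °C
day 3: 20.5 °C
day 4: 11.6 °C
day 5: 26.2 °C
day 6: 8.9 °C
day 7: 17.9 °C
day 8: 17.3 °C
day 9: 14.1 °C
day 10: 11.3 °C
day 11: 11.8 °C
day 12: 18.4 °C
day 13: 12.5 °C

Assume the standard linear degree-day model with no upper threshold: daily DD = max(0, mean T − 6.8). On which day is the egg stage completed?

Daily DD above 6.8 °C: 19.2, 7.4, 13.7, 4.8, 19.4, 2.1, 11.1, 10.5, 7.3, 4.5, 5.0, 11.6, 5.7.
Cumulative: 19.2, 26.6, 40.3, 45.1, 64.5, 66.6, 77.7, 88.2, 95.5, 100.0, 105.0, 116.6, 122.3.
The total first reaches 109 DD on day 12.

day 12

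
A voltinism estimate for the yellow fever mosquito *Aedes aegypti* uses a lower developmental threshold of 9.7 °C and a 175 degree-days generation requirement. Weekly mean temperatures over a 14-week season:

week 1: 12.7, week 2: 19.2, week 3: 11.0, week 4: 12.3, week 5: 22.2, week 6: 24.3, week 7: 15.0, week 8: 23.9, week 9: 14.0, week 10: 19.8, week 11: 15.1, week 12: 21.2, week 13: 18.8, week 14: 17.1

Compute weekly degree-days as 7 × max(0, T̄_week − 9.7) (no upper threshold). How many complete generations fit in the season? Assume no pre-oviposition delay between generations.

Weekly DD (7 × max(0, T̄ − 9.7)): 21.0, 66.5, 9.1, 18.2, 87.5, 102.2, 37.1, 99.4, 30.1, 70.7, 37.8, 80.5, 63.7, 51.8.
Season total = 775.6 DD.
Complete generations = ⌊775.6 / 175⌋ = 4.

4 generations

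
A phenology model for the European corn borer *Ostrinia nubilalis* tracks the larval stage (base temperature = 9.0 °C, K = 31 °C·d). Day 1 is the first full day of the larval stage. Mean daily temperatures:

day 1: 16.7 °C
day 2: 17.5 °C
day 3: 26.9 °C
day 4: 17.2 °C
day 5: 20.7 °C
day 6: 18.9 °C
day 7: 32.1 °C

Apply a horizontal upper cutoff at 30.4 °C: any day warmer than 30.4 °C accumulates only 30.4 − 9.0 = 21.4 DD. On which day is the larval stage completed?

day 3

Daily DD above 9.0 °C (capped at 21.4): 7.7, 8.5, 17.9, 8.2, 11.7, 9.9, 21.4.
Cumulative: 7.7, 16.2, 34.1, 42.3, 54.0, 63.9, 85.3.
The total first reaches 31 DD on day 3.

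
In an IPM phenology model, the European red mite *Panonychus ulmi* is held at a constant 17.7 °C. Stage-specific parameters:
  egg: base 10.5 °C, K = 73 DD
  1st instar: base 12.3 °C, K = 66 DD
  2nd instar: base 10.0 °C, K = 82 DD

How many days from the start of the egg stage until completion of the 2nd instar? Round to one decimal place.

egg: 73 / (17.7 − 10.5) = 73 / 7.2 = 10.139 d.
1st instar: 66 / (17.7 − 12.3) = 66 / 5.4 = 12.222 d.
2nd instar: 82 / (17.7 − 10.0) = 82 / 7.7 = 10.649 d.
Sum = 33.010 ≈ 33.0 days.

33.0 days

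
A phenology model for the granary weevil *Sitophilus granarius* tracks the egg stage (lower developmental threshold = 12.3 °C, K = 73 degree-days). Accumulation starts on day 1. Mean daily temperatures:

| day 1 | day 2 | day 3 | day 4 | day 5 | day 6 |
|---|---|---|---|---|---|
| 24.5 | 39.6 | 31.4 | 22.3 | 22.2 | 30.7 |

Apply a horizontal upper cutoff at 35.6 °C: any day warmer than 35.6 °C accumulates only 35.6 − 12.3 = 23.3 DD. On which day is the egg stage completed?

day 5

Daily DD above 12.3 °C (capped at 23.3): 12.2, 23.3, 19.1, 10.0, 9.9, 18.4.
Cumulative: 12.2, 35.5, 54.6, 64.6, 74.5, 92.9.
The total first reaches 73 DD on day 5.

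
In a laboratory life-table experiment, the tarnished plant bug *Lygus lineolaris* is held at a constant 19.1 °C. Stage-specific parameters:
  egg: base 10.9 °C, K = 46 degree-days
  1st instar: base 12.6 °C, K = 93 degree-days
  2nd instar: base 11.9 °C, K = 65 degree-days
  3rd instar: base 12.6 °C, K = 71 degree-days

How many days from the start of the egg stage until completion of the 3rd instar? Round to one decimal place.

39.9 days

egg: 46 / (19.1 − 10.9) = 46 / 8.2 = 5.610 d.
1st instar: 93 / (19.1 − 12.6) = 93 / 6.5 = 14.308 d.
2nd instar: 65 / (19.1 − 11.9) = 65 / 7.2 = 9.028 d.
3rd instar: 71 / (19.1 − 12.6) = 71 / 6.5 = 10.923 d.
Sum = 39.868 ≈ 39.9 days.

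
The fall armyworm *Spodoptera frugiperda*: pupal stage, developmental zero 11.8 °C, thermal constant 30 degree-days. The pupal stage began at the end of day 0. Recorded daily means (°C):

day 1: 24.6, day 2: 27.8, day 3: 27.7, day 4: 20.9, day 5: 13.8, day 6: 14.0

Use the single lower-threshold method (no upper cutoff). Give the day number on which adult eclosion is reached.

Daily DD above 11.8 °C: 12.8, 16.0, 15.9, 9.1, 2.0, 2.2.
Cumulative: 12.8, 28.8, 44.7, 53.8, 55.8, 58.0.
The total first reaches 30 DD on day 3.

day 3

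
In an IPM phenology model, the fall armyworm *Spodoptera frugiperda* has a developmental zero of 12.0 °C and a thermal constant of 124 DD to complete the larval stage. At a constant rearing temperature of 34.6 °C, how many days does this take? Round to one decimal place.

5.5 days

Daily accumulation = 34.6 − 12.0 = 22.6 DD/day.
Duration = 124 / 22.6 = 5.487 ≈ 5.5 days.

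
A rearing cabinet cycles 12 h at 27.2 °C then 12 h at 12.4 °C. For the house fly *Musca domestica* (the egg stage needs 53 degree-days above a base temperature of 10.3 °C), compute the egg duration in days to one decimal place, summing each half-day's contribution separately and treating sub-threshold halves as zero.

Day half: max(0, 27.2 − 10.3) × 0.5 = 16.9 × 0.5 = 8.45 DD.
Night half: max(0, 12.4 − 10.3) × 0.5 = 2.1 × 0.5 = 1.05 DD.
Per 24 h: 9.50 DD/day.
Duration = 53 / 9.50 = 5.579 ≈ 5.6 days.

5.6 days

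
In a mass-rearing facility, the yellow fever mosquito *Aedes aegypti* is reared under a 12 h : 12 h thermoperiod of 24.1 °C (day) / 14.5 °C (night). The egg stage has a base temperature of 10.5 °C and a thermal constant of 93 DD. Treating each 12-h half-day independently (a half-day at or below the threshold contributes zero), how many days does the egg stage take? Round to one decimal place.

10.6 days

Day half: max(0, 24.1 − 10.5) × 0.5 = 13.6 × 0.5 = 6.80 DD.
Night half: max(0, 14.5 − 10.5) × 0.5 = 4.0 × 0.5 = 2.00 DD.
Per 24 h: 8.80 DD/day.
Duration = 93 / 8.80 = 10.568 ≈ 10.6 days.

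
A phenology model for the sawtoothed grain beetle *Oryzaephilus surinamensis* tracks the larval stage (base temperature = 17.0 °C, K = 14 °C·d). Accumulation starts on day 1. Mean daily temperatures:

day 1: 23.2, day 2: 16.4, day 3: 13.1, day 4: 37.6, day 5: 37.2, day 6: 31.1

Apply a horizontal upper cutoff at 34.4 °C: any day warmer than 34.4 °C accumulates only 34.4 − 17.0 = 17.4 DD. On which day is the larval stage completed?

day 4

Daily DD above 17.0 °C (capped at 17.4): 6.2, 0.0, 0.0, 17.4, 17.4, 14.1.
Cumulative: 6.2, 6.2, 6.2, 23.6, 41.0, 55.1.
The total first reaches 14 DD on day 4.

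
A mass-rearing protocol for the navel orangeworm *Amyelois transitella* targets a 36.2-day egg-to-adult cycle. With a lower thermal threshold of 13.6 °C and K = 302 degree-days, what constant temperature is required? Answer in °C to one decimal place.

Required daily accumulation = 302 / 36.2 = 8.343 DD/day.
T = T_base + 8.343 = 13.6 + 8.343 = 21.943 ≈ 21.9 °C.

21.9 °C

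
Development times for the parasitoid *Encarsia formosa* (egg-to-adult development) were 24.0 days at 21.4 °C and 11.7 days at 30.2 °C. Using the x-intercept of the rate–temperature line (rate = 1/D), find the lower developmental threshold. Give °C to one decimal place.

13.0 °C

Under the model K = D·(T − T_b), so D₁·(T₁ − T_b) = D₂·(T₂ − T_b).
24.0·(21.4 − T_b) = 11.7·(30.2 − T_b)
T_b = (24.0·21.4 − 11.7·30.2) / (24.0 − 11.7) = 160.26 / 12.3 = 13.029 °C ≈ 13.0 °C.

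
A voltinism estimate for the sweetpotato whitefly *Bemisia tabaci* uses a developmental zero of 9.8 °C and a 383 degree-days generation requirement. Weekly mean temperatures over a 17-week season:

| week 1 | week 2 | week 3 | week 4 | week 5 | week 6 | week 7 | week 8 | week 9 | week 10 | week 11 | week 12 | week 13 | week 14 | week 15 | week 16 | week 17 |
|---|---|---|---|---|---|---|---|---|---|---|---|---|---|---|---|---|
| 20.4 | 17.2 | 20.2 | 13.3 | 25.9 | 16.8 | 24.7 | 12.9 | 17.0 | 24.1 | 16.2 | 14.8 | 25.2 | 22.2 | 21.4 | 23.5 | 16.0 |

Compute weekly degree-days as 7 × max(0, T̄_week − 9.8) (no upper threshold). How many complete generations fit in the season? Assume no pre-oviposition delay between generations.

Weekly DD (7 × max(0, T̄ − 9.8)): 74.2, 51.8, 72.8, 24.5, 112.7, 49.0, 104.3, 21.7, 50.4, 100.1, 44.8, 35.0, 107.8, 86.8, 81.2, 95.9, 43.4.
Season total = 1156.4 DD.
Complete generations = ⌊1156.4 / 383⌋ = 3.

3 generations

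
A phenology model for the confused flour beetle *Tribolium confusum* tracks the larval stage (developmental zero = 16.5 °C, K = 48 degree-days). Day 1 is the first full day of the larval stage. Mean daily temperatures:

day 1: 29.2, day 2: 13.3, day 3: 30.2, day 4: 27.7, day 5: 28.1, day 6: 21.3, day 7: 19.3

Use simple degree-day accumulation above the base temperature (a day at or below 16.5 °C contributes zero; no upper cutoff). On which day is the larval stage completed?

Daily DD above 16.5 °C: 12.7, 0.0, 13.7, 11.2, 11.6, 4.8, 2.8.
Cumulative: 12.7, 12.7, 26.4, 37.6, 49.2, 54.0, 56.8.
The total first reaches 48 DD on day 5.

day 5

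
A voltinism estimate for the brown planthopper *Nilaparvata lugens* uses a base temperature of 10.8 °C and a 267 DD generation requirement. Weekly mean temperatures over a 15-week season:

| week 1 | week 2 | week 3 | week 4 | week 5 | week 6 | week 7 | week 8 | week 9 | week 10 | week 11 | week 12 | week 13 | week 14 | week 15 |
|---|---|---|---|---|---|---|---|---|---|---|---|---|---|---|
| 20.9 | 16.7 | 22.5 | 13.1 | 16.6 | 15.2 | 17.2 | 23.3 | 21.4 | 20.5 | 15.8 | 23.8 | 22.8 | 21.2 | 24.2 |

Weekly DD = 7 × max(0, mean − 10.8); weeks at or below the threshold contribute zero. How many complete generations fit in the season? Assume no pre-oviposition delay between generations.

Weekly DD (7 × max(0, T̄ − 10.8)): 70.7, 41.3, 81.9, 16.1, 40.6, 30.8, 44.8, 87.5, 74.2, 67.9, 35.0, 91.0, 84.0, 72.8, 93.8.
Season total = 932.4 DD.
Complete generations = ⌊932.4 / 267⌋ = 3.

3 generations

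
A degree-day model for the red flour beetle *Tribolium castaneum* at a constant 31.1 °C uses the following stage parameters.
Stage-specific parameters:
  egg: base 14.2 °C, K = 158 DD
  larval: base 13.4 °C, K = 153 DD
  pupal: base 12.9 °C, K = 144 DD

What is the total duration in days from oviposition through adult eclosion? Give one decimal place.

25.9 days

egg: 158 / (31.1 − 14.2) = 158 / 16.9 = 9.349 d.
larval: 153 / (31.1 − 13.4) = 153 / 17.7 = 8.644 d.
pupal: 144 / (31.1 − 12.9) = 144 / 18.2 = 7.912 d.
Sum = 25.905 ≈ 25.9 days.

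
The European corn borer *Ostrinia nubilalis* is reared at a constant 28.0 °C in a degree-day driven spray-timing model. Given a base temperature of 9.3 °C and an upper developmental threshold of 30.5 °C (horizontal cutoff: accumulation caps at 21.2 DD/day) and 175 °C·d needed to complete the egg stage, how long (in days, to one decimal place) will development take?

9.4 days

Daily accumulation = 28.0 − 9.3 = 18.7 DD/day.
Duration = 175 / 18.7 = 9.358 ≈ 9.4 days.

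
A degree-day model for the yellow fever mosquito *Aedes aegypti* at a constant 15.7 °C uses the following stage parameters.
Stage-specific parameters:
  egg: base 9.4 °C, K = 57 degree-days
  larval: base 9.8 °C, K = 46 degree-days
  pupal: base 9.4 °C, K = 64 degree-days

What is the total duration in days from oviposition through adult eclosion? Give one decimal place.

27.0 days

egg: 57 / (15.7 − 9.4) = 57 / 6.3 = 9.048 d.
larval: 46 / (15.7 − 9.8) = 46 / 5.9 = 7.797 d.
pupal: 64 / (15.7 − 9.4) = 64 / 6.3 = 10.159 d.
Sum = 27.003 ≈ 27.0 days.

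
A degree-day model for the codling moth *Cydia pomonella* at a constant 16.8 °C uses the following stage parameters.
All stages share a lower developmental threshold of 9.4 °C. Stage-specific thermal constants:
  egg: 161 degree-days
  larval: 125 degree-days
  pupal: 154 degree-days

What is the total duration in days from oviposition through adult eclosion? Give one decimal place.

Daily accumulation at 16.8 °C = 16.8 − 9.4 = 7.4 DD/day.
Total K = 161 + 125 + 154 = 440 DD.
Total duration = 440 / 7.4 = 59.459 ≈ 59.5 days.

59.5 days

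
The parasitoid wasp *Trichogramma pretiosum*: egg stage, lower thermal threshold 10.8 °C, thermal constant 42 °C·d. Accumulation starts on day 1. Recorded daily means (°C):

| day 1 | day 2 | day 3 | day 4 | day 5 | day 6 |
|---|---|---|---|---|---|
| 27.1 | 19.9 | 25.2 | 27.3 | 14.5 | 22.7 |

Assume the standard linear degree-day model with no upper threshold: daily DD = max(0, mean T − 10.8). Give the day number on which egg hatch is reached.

day 4

Daily DD above 10.8 °C: 16.3, 9.1, 14.4, 16.5, 3.7, 11.9.
Cumulative: 16.3, 25.4, 39.8, 56.3, 60.0, 71.9.
The total first reaches 42 DD on day 4.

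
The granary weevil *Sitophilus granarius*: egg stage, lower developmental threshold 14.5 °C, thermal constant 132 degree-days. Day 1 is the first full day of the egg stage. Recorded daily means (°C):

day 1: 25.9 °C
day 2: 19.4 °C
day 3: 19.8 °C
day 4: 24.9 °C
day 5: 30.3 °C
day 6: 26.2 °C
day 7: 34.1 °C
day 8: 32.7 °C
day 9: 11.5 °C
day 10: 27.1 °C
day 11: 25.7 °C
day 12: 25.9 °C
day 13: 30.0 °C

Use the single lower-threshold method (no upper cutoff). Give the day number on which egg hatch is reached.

day 12

Daily DD above 14.5 °C: 11.4, 4.9, 5.3, 10.4, 15.8, 11.7, 19.6, 18.2, 0.0, 12.6, 11.2, 11.4, 15.5.
Cumulative: 11.4, 16.3, 21.6, 32.0, 47.8, 59.5, 79.1, 97.3, 97.3, 109.9, 121.1, 132.5, 148.0.
The total first reaches 132 DD on day 12.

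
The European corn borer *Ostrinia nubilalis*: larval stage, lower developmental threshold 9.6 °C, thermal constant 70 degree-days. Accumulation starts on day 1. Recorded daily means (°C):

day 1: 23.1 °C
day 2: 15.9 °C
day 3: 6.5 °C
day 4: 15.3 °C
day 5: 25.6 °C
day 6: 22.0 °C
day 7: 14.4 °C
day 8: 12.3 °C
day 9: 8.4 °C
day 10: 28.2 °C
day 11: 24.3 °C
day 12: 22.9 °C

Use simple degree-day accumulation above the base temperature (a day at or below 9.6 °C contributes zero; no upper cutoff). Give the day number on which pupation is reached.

Daily DD above 9.6 °C: 13.5, 6.3, 0.0, 5.7, 16.0, 12.4, 4.8, 2.7, 0.0, 18.6, 14.7, 13.3.
Cumulative: 13.5, 19.8, 19.8, 25.5, 41.5, 53.9, 58.7, 61.4, 61.4, 80.0, 94.7, 108.0.
The total first reaches 70 DD on day 10.

day 10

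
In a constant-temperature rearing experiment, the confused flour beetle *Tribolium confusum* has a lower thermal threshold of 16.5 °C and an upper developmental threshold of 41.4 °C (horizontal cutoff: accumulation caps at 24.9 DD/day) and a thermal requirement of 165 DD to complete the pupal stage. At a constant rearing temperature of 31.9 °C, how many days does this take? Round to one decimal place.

10.7 days

Daily accumulation = 31.9 − 16.5 = 15.4 DD/day.
Duration = 165 / 15.4 = 10.714 ≈ 10.7 days.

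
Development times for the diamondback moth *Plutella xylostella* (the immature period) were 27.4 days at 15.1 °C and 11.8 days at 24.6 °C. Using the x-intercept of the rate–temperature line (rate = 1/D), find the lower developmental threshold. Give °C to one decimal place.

7.9 °C

Linear rate model ⇒ the product D·(T − T_b) is constant across temperatures.
27.4·(15.1 − T_b) = 11.8·(24.6 − T_b)
T_b = (27.4·15.1 − 11.8·24.6) / (27.4 − 11.8) = 123.46 / 15.6 = 7.914 °C ≈ 7.9 °C.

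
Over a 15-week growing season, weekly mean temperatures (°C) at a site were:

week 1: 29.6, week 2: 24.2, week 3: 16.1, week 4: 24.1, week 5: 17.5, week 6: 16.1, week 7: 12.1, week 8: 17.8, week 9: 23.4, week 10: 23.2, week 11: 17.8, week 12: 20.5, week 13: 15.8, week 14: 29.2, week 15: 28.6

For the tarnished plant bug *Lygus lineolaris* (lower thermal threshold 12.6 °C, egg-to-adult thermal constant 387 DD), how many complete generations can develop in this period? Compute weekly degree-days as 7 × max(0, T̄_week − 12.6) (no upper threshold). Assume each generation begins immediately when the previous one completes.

2 generations

Weekly DD (7 × max(0, T̄ − 12.6)): 119.0, 81.2, 24.5, 80.5, 34.3, 24.5, 0.0, 36.4, 75.6, 74.2, 36.4, 55.3, 22.4, 116.2, 112.0.
Season total = 892.5 DD.
Complete generations = ⌊892.5 / 387⌋ = 2.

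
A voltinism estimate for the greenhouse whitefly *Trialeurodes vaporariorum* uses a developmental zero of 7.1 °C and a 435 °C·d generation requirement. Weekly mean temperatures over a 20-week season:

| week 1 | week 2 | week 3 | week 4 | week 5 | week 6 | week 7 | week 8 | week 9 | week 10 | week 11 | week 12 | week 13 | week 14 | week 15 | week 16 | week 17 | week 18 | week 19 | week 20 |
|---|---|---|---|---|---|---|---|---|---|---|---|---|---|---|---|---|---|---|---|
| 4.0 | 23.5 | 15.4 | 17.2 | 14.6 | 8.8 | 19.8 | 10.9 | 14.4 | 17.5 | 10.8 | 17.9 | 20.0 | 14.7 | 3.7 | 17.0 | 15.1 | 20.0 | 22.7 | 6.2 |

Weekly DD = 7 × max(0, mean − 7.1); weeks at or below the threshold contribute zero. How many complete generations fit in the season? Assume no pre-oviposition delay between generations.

Weekly DD (7 × max(0, T̄ − 7.1)): 0.0, 114.8, 58.1, 70.7, 52.5, 11.9, 88.9, 26.6, 51.1, 72.8, 25.9, 75.6, 90.3, 53.2, 0.0, 69.3, 56.0, 90.3, 109.2, 0.0.
Season total = 1117.2 DD.
Complete generations = ⌊1117.2 / 435⌋ = 2.

2 generations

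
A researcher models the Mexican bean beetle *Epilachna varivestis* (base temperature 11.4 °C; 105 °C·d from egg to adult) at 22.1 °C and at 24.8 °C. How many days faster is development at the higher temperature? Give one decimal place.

At 22.1 °C: 105 / (22.1 − 11.4) = 105 / 10.7 = 9.813 d.
At 24.8 °C: 105 / (24.8 − 11.4) = 105 / 13.4 = 7.836 d.
Difference = |9.813 − 7.836| = 1.977 ≈ 2.0 days.

2.0 days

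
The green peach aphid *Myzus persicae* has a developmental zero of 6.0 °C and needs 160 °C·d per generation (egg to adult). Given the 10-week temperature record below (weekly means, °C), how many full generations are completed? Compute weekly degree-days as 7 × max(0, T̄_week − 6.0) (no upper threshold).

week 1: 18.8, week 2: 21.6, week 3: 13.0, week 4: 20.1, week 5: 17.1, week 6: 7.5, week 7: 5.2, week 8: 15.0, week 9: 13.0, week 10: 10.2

Weekly DD (7 × max(0, T̄ − 6.0)): 89.6, 109.2, 49.0, 98.7, 77.7, 10.5, 0.0, 63.0, 49.0, 29.4.
Season total = 576.1 DD.
Complete generations = ⌊576.1 / 160⌋ = 3.

3 generations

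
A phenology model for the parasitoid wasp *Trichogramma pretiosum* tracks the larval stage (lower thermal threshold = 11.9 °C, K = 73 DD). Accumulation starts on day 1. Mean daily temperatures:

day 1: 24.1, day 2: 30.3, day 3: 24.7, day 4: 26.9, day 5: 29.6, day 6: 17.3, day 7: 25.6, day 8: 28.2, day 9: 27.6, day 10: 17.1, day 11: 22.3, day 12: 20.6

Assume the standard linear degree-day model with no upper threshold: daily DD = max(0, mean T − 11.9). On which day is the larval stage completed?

Daily DD above 11.9 °C: 12.2, 18.4, 12.8, 15.0, 17.7, 5.4, 13.7, 16.3, 15.7, 5.2, 10.4, 8.7.
Cumulative: 12.2, 30.6, 43.4, 58.4, 76.1, 81.5, 95.2, 111.5, 127.2, 132.4, 142.8, 151.5.
The total first reaches 73 DD on day 5.

day 5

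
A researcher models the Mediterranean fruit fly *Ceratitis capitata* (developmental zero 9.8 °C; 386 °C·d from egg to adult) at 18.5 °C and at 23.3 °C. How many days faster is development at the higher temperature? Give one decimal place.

15.8 days

At 18.5 °C: 386 / (18.5 − 9.8) = 386 / 8.7 = 44.368 d.
At 23.3 °C: 386 / (23.3 − 9.8) = 386 / 13.5 = 28.593 d.
Difference = |44.368 − 28.593| = 15.775 ≈ 15.8 days.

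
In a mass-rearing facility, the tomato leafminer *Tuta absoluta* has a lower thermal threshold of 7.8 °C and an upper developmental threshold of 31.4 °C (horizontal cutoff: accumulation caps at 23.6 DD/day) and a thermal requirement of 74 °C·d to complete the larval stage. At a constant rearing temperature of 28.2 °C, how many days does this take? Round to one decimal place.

3.6 days

Daily accumulation = 28.2 − 7.8 = 20.4 DD/day.
Duration = 74 / 20.4 = 3.627 ≈ 3.6 days.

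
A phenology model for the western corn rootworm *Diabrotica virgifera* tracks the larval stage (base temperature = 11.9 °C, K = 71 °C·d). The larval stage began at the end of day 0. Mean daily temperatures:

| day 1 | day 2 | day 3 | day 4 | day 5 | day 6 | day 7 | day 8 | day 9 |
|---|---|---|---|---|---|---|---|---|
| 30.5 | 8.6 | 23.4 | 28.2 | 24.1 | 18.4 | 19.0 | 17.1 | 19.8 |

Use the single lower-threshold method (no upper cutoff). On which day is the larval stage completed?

day 7

Daily DD above 11.9 °C: 18.6, 0.0, 11.5, 16.3, 12.2, 6.5, 7.1, 5.2, 7.9.
Cumulative: 18.6, 18.6, 30.1, 46.4, 58.6, 65.1, 72.2, 77.4, 85.3.
The total first reaches 71 DD on day 7.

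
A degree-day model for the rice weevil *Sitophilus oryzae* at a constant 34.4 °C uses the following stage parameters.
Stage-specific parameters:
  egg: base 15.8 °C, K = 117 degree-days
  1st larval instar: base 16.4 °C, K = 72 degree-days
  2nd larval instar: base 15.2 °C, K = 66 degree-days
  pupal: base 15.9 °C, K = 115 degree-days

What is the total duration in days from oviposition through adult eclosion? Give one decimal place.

egg: 117 / (34.4 − 15.8) = 117 / 18.6 = 6.290 d.
1st larval instar: 72 / (34.4 − 16.4) = 72 / 18.0 = 4.000 d.
2nd larval instar: 66 / (34.4 − 15.2) = 66 / 19.2 = 3.438 d.
pupal: 115 / (34.4 − 15.9) = 115 / 18.5 = 6.216 d.
Sum = 19.944 ≈ 19.9 days.

19.9 days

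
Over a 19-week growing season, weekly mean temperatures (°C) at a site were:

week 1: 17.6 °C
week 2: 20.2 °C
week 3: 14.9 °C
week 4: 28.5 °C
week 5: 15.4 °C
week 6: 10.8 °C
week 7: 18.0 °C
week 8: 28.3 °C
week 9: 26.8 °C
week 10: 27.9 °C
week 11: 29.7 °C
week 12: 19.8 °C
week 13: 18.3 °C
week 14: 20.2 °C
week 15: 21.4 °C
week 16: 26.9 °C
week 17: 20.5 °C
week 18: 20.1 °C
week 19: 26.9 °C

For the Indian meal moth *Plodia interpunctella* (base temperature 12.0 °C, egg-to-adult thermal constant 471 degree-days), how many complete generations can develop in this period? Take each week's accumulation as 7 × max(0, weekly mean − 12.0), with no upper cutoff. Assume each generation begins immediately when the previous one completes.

2 generations

Weekly DD (7 × max(0, T̄ − 12.0)): 39.2, 57.4, 20.3, 115.5, 23.8, 0.0, 42.0, 114.1, 103.6, 111.3, 123.9, 54.6, 44.1, 57.4, 65.8, 104.3, 59.5, 56.7, 104.3.
Season total = 1297.8 DD.
Complete generations = ⌊1297.8 / 471⌋ = 2.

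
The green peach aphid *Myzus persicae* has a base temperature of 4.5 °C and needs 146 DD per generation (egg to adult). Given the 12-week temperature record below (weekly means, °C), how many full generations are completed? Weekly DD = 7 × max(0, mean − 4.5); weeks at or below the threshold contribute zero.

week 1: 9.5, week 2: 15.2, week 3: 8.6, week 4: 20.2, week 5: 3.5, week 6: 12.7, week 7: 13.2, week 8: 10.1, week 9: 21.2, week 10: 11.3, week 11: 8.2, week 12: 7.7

Weekly DD (7 × max(0, T̄ − 4.5)): 35.0, 74.9, 28.7, 109.9, 0.0, 57.4, 60.9, 39.2, 116.9, 47.6, 25.9, 22.4.
Season total = 618.8 DD.
Complete generations = ⌊618.8 / 146⌋ = 4.

4 generations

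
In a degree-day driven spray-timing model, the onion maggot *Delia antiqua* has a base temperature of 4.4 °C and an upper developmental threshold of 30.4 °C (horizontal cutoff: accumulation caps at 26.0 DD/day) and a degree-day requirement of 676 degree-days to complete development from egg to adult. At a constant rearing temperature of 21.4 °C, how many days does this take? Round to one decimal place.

39.8 days

Daily accumulation = 21.4 − 4.4 = 17.0 DD/day.
Duration = 676 / 17.0 = 39.765 ≈ 39.8 days.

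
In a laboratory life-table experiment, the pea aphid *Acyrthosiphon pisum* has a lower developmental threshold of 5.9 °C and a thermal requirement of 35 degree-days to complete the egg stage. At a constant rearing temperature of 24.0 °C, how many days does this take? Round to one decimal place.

Daily accumulation = 24.0 − 5.9 = 18.1 DD/day.
Duration = 35 / 18.1 = 1.934 ≈ 1.9 days.

1.9 days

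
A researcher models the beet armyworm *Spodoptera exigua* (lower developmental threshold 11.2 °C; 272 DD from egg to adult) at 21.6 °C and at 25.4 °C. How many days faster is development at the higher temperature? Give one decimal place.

At 21.6 °C: 272 / (21.6 − 11.2) = 272 / 10.4 = 26.154 d.
At 25.4 °C: 272 / (25.4 − 11.2) = 272 / 14.2 = 19.155 d.
Difference = |26.154 − 19.155| = 6.999 ≈ 7.0 days.

7.0 days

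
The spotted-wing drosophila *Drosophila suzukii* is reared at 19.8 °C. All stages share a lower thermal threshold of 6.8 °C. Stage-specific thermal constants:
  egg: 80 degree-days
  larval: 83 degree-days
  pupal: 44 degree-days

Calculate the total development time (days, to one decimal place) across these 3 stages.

Daily accumulation at 19.8 °C = 19.8 − 6.8 = 13.0 DD/day.
Total K = 80 + 83 + 44 = 207 DD.
Total duration = 207 / 13.0 = 15.923 ≈ 15.9 days.

15.9 days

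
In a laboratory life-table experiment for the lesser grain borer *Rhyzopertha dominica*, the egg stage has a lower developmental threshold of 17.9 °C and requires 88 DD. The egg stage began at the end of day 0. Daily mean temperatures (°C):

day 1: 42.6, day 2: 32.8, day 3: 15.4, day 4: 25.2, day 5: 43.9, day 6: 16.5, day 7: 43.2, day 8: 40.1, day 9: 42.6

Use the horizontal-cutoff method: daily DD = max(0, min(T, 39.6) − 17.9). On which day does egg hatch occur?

day 8

Daily DD above 17.9 °C (capped at 21.7): 21.7, 14.9, 0.0, 7.3, 21.7, 0.0, 21.7, 21.7, 21.7.
Cumulative: 21.7, 36.6, 36.6, 43.9, 65.6, 65.6, 87.3, 109.0, 130.7.
The total first reaches 88 DD on day 8.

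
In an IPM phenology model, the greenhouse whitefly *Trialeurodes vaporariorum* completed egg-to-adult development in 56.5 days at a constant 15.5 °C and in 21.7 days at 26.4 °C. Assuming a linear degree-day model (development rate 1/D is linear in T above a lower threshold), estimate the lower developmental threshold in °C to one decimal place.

8.7 °C

Linear rate model ⇒ the product D·(T − T_b) is constant across temperatures.
56.5·(15.5 − T_b) = 21.7·(26.4 − T_b)
T_b = (56.5·15.5 − 21.7·26.4) / (56.5 − 21.7) = 302.87 / 34.8 = 8.703 °C ≈ 8.7 °C.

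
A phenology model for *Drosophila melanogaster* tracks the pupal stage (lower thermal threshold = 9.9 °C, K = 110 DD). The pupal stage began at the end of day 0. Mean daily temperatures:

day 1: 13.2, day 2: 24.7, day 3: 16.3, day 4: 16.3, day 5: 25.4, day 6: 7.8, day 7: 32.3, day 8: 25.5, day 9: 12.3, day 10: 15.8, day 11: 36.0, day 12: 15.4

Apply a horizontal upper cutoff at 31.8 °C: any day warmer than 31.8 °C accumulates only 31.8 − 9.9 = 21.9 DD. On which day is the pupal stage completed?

day 11

Daily DD above 9.9 °C (capped at 21.9): 3.3, 14.8, 6.4, 6.4, 15.5, 0.0, 21.9, 15.6, 2.4, 5.9, 21.9, 5.5.
Cumulative: 3.3, 18.1, 24.5, 30.9, 46.4, 46.4, 68.3, 83.9, 86.3, 92.2, 114.1, 119.6.
The total first reaches 110 DD on day 11.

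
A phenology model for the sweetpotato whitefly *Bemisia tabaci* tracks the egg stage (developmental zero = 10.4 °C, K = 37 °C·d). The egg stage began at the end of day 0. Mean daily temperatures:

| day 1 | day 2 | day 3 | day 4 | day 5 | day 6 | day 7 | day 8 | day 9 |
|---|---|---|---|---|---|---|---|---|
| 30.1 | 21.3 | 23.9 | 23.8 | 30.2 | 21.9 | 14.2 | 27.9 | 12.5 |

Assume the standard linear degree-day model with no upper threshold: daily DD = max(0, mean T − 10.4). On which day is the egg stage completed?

day 3

Daily DD above 10.4 °C: 19.7, 10.9, 13.5, 13.4, 19.8, 11.5, 3.8, 17.5, 2.1.
Cumulative: 19.7, 30.6, 44.1, 57.5, 77.3, 88.8, 92.6, 110.1, 112.2.
The total first reaches 37 DD on day 3.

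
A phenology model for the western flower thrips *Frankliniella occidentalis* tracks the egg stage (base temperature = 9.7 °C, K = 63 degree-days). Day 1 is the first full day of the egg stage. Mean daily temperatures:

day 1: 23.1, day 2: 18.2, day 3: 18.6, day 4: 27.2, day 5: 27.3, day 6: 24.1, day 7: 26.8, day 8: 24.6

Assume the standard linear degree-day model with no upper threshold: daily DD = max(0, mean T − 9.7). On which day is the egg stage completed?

day 5

Daily DD above 9.7 °C: 13.4, 8.5, 8.9, 17.5, 17.6, 14.4, 17.1, 14.9.
Cumulative: 13.4, 21.9, 30.8, 48.3, 65.9, 80.3, 97.4, 112.3.
The total first reaches 63 DD on day 5.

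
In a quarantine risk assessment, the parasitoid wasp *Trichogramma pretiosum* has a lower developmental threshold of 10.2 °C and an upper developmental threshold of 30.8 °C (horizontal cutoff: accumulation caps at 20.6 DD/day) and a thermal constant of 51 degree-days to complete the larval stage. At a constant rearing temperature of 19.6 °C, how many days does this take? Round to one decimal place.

Daily accumulation = 19.6 − 10.2 = 9.4 DD/day.
Duration = 51 / 9.4 = 5.426 ≈ 5.4 days.

5.4 days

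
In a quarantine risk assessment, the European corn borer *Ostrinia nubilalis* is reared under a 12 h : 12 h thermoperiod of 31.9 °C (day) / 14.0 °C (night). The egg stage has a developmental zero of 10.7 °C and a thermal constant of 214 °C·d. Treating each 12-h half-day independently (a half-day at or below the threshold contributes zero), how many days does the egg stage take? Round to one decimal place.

17.5 days

Day half: max(0, 31.9 − 10.7) × 0.5 = 21.2 × 0.5 = 10.60 DD.
Night half: max(0, 14.0 − 10.7) × 0.5 = 3.3 × 0.5 = 1.65 DD.
Per 24 h: 12.25 DD/day.
Duration = 214 / 12.25 = 17.469 ≈ 17.5 days.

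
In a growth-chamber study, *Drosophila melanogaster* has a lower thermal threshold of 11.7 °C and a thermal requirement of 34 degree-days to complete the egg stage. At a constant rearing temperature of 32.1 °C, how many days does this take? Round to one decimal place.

Daily accumulation = 32.1 − 11.7 = 20.4 DD/day.
Duration = 34 / 20.4 = 1.667 ≈ 1.7 days.

1.7 days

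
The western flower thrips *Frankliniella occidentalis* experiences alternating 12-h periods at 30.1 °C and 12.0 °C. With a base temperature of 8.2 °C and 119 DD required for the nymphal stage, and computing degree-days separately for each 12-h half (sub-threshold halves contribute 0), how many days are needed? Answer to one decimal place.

Day half: max(0, 30.1 − 8.2) × 0.5 = 21.9 × 0.5 = 10.95 DD.
Night half: max(0, 12.0 − 8.2) × 0.5 = 3.8 × 0.5 = 1.90 DD.
Per 24 h: 12.85 DD/day.
Duration = 119 / 12.85 = 9.261 ≈ 9.3 days.

9.3 days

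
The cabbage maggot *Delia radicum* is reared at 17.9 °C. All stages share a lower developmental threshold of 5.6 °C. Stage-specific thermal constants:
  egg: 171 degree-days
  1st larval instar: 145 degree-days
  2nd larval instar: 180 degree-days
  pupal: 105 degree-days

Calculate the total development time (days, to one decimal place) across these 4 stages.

Daily accumulation at 17.9 °C = 17.9 − 5.6 = 12.3 DD/day.
Total K = 171 + 145 + 180 + 105 = 601 DD.
Total duration = 601 / 12.3 = 48.862 ≈ 48.9 days.

48.9 days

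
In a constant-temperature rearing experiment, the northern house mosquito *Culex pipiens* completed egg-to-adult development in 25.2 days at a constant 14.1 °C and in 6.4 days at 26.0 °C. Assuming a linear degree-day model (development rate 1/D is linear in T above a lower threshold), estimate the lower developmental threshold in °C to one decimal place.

Linear rate model ⇒ the product D·(T − T_b) is constant across temperatures.
25.2·(14.1 − T_b) = 6.4·(26.0 − T_b)
T_b = (25.2·14.1 − 6.4·26.0) / (25.2 − 6.4) = 188.92 / 18.8 = 10.049 °C ≈ 10.0 °C.

10.0 °C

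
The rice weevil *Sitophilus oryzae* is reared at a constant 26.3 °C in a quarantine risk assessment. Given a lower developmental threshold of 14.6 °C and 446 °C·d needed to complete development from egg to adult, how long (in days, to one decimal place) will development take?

Daily accumulation = 26.3 − 14.6 = 11.7 DD/day.
Duration = 446 / 11.7 = 38.120 ≈ 38.1 days.

38.1 days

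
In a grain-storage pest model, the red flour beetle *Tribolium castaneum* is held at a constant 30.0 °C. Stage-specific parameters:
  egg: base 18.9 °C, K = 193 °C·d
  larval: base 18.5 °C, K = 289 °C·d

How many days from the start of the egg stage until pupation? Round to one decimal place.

egg: 193 / (30.0 − 18.9) = 193 / 11.1 = 17.387 d.
larval: 289 / (30.0 − 18.5) = 289 / 11.5 = 25.130 d.
Sum = 42.518 ≈ 42.5 days.

42.5 days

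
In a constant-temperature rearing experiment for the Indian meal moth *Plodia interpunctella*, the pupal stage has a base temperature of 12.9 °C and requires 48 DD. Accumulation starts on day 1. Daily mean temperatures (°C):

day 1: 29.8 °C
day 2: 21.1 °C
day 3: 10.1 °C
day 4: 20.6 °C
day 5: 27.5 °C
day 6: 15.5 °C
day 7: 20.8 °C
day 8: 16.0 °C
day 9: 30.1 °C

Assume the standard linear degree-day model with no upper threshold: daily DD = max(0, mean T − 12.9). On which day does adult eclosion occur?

Daily DD above 12.9 °C: 16.9, 8.2, 0.0, 7.7, 14.6, 2.6, 7.9, 3.1, 17.2.
Cumulative: 16.9, 25.1, 25.1, 32.8, 47.4, 50.0, 57.9, 61.0, 78.2.
The total first reaches 48 DD on day 6.

day 6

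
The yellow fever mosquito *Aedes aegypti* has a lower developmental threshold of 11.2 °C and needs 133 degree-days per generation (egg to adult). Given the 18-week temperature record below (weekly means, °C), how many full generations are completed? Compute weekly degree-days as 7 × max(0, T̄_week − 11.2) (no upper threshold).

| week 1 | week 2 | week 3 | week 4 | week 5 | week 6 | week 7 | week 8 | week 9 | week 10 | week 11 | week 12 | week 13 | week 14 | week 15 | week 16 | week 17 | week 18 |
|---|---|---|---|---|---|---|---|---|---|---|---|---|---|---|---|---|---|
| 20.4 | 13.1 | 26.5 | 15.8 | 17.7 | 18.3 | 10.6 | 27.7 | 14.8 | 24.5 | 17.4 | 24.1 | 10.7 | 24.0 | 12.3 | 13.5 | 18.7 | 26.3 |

7 generations

Weekly DD (7 × max(0, T̄ − 11.2)): 64.4, 13.3, 107.1, 32.2, 45.5, 49.7, 0.0, 115.5, 25.2, 93.1, 43.4, 90.3, 0.0, 89.6, 7.7, 16.1, 52.5, 105.7.
Season total = 951.3 DD.
Complete generations = ⌊951.3 / 133⌋ = 7.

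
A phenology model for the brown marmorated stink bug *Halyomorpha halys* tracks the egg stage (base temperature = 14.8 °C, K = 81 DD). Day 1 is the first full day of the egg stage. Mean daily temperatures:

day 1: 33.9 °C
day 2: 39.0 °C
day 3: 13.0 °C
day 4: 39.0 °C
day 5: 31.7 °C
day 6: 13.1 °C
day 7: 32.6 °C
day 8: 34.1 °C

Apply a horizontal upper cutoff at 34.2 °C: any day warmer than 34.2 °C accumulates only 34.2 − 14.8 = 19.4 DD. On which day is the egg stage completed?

day 7

Daily DD above 14.8 °C (capped at 19.4): 19.1, 19.4, 0.0, 19.4, 16.9, 0.0, 17.8, 19.3.
Cumulative: 19.1, 38.5, 38.5, 57.9, 74.8, 74.8, 92.6, 111.9.
The total first reaches 81 DD on day 7.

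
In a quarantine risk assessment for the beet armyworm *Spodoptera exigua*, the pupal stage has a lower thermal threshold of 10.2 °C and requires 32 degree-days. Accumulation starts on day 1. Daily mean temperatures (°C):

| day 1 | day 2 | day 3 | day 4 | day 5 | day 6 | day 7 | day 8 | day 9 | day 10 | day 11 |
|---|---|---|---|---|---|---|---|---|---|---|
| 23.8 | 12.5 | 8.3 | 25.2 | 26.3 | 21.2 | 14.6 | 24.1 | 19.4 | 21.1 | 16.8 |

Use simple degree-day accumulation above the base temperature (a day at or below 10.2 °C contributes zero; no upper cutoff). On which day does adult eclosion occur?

Daily DD above 10.2 °C: 13.6, 2.3, 0.0, 15.0, 16.1, 11.0, 4.4, 13.9, 9.2, 10.9, 6.6.
Cumulative: 13.6, 15.9, 15.9, 30.9, 47.0, 58.0, 62.4, 76.3, 85.5, 96.4, 103.0.
The total first reaches 32 DD on day 5.

day 5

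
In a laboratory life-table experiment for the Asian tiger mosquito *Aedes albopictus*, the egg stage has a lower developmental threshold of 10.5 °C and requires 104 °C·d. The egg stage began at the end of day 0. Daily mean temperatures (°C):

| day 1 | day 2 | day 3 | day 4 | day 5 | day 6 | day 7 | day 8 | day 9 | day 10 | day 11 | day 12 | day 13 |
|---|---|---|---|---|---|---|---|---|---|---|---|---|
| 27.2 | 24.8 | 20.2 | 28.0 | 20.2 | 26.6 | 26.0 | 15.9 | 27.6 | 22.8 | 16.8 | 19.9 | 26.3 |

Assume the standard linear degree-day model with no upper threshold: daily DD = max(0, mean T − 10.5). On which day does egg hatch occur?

Daily DD above 10.5 °C: 16.7, 14.3, 9.7, 17.5, 9.7, 16.1, 15.5, 5.4, 17.1, 12.3, 6.3, 9.4, 15.8.
Cumulative: 16.7, 31.0, 40.7, 58.2, 67.9, 84.0, 99.5, 104.9, 122.0, 134.3, 140.6, 150.0, 165.8.
The total first reaches 104 DD on day 8.

day 8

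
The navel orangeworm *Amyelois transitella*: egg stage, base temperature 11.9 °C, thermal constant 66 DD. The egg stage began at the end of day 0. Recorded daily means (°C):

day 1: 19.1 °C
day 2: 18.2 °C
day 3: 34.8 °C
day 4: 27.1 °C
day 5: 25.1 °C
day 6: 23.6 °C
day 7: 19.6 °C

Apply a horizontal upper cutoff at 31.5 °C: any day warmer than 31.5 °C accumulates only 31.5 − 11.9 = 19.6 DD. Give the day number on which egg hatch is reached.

Daily DD above 11.9 °C (capped at 19.6): 7.2, 6.3, 19.6, 15.2, 13.2, 11.7, 7.7.
Cumulative: 7.2, 13.5, 33.1, 48.3, 61.5, 73.2, 80.9.
The total first reaches 66 DD on day 6.

day 6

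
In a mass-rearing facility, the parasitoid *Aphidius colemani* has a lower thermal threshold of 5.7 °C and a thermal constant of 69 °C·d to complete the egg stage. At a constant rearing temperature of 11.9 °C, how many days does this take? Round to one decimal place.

11.1 days

Daily accumulation = 11.9 − 5.7 = 6.2 DD/day.
Duration = 69 / 6.2 = 11.129 ≈ 11.1 days.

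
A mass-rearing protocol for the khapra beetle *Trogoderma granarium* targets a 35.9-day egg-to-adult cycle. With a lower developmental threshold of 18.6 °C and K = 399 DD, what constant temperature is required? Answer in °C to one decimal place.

Required daily accumulation = 399 / 35.9 = 11.114 DD/day.
T = T_base + 11.114 = 18.6 + 11.114 = 29.714 ≈ 29.7 °C.

29.7 °C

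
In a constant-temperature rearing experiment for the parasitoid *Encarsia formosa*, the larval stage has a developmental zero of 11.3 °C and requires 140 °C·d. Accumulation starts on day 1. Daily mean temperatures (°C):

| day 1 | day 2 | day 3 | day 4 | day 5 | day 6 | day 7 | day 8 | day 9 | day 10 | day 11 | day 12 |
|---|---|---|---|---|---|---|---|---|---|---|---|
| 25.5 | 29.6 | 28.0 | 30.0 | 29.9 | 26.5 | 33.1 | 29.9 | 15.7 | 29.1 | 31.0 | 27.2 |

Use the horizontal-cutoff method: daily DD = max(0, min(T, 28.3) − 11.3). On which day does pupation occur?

day 10

Daily DD above 11.3 °C (capped at 17.0): 14.2, 17.0, 16.7, 17.0, 17.0, 15.2, 17.0, 17.0, 4.4, 17.0, 17.0, 15.9.
Cumulative: 14.2, 31.2, 47.9, 64.9, 81.9, 97.1, 114.1, 131.1, 135.5, 152.5, 169.5, 185.4.
The total first reaches 140 DD on day 10.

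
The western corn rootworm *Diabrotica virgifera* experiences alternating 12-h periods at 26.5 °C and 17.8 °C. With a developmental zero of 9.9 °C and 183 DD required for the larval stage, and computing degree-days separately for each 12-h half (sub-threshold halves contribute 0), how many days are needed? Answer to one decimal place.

Day half: max(0, 26.5 − 9.9) × 0.5 = 16.6 × 0.5 = 8.30 DD.
Night half: max(0, 17.8 − 9.9) × 0.5 = 7.9 × 0.5 = 3.95 DD.
Per 24 h: 12.25 DD/day.
Duration = 183 / 12.25 = 14.939 ≈ 14.9 days.

14.9 days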